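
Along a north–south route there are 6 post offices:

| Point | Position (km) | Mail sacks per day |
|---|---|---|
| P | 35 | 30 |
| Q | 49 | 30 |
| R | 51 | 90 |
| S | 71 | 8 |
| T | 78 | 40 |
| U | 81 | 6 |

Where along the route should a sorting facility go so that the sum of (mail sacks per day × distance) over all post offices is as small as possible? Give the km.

For a sum of weighted absolute distances on a line, the optimum is the weighted median (not the mean). Total weight W = 204; half-weight = 102.
Sort by position and accumulate weight:
  km 35 (P, w=30) → cum 30
  km 49 (Q, w=30) → cum 60
  km 51 (R, w=90) → cum 150  ≥ 102 → median here
  km 71 (S, w=8) → cum 158
  km 78 (T, w=40) → cum 198
  km 81 (U, w=6) → cum 204
Optimal location: km 51.

x = 51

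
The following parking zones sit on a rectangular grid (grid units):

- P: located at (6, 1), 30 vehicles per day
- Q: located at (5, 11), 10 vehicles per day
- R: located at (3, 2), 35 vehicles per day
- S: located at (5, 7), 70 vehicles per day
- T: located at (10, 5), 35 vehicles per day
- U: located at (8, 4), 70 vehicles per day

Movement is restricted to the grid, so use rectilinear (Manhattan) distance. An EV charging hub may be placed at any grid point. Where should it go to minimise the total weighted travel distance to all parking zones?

Manhattan distance separates: Σwᵢ(|x−xᵢ|+|y−yᵢ|) = Σwᵢ|x−xᵢ| + Σwᵢ|y−yᵢ|, so x and y are optimised independently as 1-D weighted medians.
Total weight W = 250; half = 125.
x-coordinate, sorted with cumulative weight:
  x=3 (R, w=35) cum 35
  x=5 (Q, w=10) cum 45
  x=5 (S, w=70) cum 115
  x=6 (P, w=30) cum 145  ← median
  x=8 (U, w=70) cum 215
  x=10 (T, w=35) cum 250
⇒ x* = 6
y-coordinate, sorted with cumulative weight:
  y=1 (P, w=30) cum 30
  y=2 (R, w=35) cum 65
  y=4 (U, w=70) cum 135  ← median
  y=5 (T, w=35) cum 170
  y=7 (S, w=70) cum 240
  y=11 (Q, w=10) cum 250
⇒ y* = 4

(6, 4)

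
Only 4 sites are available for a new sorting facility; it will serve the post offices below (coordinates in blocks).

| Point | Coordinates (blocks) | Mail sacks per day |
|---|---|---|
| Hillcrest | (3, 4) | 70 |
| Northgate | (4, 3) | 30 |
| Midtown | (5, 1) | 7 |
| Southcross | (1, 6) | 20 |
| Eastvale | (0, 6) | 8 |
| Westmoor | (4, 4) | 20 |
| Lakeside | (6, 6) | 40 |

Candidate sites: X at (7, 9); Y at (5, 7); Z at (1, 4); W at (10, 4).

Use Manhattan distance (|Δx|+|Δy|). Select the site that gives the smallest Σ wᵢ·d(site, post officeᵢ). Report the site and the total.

Z, total 713 blocks

Total weighted distance at each candidate:
  X (7, 9): total = 1550
  Y (5, 7): total = 850
  Z (1, 4): total = 713
  W (10, 4): total = 1432
Minimum is at Z with total 713 blocks.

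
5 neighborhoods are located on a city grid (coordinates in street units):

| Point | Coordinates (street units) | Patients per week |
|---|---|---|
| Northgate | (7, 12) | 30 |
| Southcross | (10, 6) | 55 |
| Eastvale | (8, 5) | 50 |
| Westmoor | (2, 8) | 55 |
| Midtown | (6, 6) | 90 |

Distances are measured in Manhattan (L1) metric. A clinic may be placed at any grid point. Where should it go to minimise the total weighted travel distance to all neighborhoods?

Manhattan distance separates: Σwᵢ(|x−xᵢ|+|y−yᵢ|) = Σwᵢ|x−xᵢ| + Σwᵢ|y−yᵢ|, so x and y are optimised independently as 1-D weighted medians.
Total weight W = 280; half = 140.
x-coordinate, sorted with cumulative weight:
  x=2 (Westmoor, w=55) cum 55
  x=6 (Midtown, w=90) cum 145  ← median
  x=7 (Northgate, w=30) cum 175
  x=8 (Eastvale, w=50) cum 225
  x=10 (Southcross, w=55) cum 280
⇒ x* = 6
y-coordinate, sorted with cumulative weight:
  y=5 (Eastvale, w=50) cum 50
  y=6 (Southcross, w=55) cum 105
  y=6 (Midtown, w=90) cum 195  ← median
  y=8 (Westmoor, w=55) cum 250
  y=12 (Northgate, w=30) cum 280
⇒ y* = 6

(6, 6)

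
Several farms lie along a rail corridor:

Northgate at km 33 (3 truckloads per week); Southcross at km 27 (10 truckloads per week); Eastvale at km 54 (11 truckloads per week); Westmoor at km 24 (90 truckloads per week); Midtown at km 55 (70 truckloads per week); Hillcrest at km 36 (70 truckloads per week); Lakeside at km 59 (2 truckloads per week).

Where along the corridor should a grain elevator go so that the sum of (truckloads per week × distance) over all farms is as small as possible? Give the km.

For a sum of weighted absolute distances on a line, the optimum is the weighted median (not the mean). Total weight W = 256; half-weight = 128.
Sort by position and accumulate weight:
  km 24 (Westmoor, w=90) → cum 90
  km 27 (Southcross, w=10) → cum 100
  km 33 (Northgate, w=3) → cum 103
  km 36 (Hillcrest, w=70) → cum 173  ≥ 128 → median here
  km 54 (Eastvale, w=11) → cum 184
  km 55 (Midtown, w=70) → cum 254
  km 59 (Lakeside, w=2) → cum 256
Optimal location: km 36.

x = 36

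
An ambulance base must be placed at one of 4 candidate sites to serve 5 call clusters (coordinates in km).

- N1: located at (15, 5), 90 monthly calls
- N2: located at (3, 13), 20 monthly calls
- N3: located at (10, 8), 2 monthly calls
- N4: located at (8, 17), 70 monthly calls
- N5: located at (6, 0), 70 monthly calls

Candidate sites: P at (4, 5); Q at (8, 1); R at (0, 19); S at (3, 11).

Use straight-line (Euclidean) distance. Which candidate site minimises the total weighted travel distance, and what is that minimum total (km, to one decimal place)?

Q, total 2276.7 km

Total weighted distance at each candidate:
  P (4, 5): total = 2427.1
  Q (8, 1): total = 2276.7
  R (0, 19): total = 3982.5
  S (3, 11): total = 2607.5
Minimum is at Q with total 2276.7 km.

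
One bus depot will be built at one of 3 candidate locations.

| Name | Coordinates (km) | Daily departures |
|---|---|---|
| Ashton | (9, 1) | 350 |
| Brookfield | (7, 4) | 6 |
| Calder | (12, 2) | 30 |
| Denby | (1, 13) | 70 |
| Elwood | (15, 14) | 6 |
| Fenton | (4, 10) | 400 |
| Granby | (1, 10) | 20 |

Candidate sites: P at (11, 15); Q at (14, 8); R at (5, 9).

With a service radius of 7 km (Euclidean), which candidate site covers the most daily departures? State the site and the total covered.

Coverage radius r = 7 km; a point is covered iff (Δx)²+(Δy)² ≤ 7² = 49.
  P (11, 15): covers {Elwood} → 6
  Q (14, 8): covers {Calder, Elwood} → 36
  R (5, 9): covers {Brookfield, Denby, Fenton, Granby} → 496
Maximum coverage at R: 496 daily departures.

R, covering 496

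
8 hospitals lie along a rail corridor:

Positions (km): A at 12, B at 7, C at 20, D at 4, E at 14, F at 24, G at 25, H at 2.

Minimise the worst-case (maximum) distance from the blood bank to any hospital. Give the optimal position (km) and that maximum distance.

The 1-center on a line is the midpoint of the two extreme points: leftmost at 2, rightmost at 25.
Optimal location = (2 + 25)/2 = 13.5; maximum distance = (25 − 2)/2 = 11.5.

location 13.5, max distance 11.5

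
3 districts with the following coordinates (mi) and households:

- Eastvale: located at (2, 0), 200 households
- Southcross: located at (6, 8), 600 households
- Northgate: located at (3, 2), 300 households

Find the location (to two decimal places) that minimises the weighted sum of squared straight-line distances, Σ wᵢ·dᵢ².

(4.45, 4.91)

The minimiser of Σwᵢ‖p−pᵢ‖² is the weighted centroid p* = (Σwᵢpᵢ)/(Σwᵢ).
Σwᵢ = 1100.
Σwᵢxᵢ = 200·2 + 600·6 + 300·3 = 4900.
Σwᵢyᵢ = 200·0 + 600·8 + 300·2 = 5400.
x* = 4900/1100 = 4.45, y* = 5400/1100 = 4.91.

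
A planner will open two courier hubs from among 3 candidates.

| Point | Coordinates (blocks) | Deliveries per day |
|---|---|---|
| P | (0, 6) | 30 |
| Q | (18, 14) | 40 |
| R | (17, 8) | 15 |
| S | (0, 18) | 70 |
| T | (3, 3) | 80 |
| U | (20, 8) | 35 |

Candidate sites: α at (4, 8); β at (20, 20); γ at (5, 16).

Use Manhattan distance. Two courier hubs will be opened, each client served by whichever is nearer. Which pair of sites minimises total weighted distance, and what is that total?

Evaluate every pair (each demand assigned to the nearer of the two):
  {α, γ}: total = 2505
  {α, β}: total = 2575
  {β, γ}: total = 3105
Best pair: {α, γ} with total 2505.

{α, γ}, total 2505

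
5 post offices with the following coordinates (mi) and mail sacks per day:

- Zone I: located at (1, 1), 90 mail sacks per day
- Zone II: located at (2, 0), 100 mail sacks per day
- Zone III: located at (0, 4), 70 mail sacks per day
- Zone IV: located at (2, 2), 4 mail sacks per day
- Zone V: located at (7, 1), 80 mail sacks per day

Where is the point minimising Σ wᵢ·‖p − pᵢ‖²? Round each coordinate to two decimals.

The minimiser of Σwᵢ‖p−pᵢ‖² is the weighted centroid p* = (Σwᵢpᵢ)/(Σwᵢ).
Σwᵢ = 344.
Σwᵢxᵢ = 90·1 + 100·2 + 70·0 + 4·2 + 80·7 = 858.
Σwᵢyᵢ = 90·1 + 100·0 + 70·4 + 4·2 + 80·1 = 458.
x* = 858/344 = 2.49, y* = 458/344 = 1.33.

(2.49, 1.33)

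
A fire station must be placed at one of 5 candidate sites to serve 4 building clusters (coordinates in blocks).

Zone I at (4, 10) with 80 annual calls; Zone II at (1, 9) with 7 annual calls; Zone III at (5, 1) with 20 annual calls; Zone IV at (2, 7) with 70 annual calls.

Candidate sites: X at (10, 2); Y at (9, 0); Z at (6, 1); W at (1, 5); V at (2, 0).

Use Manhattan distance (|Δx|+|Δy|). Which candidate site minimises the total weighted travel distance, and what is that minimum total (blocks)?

Total weighted distance at each candidate:
  X (10, 2): total = 2262
  Y (9, 0): total = 2399
  Z (6, 1): total = 1691
  W (1, 5): total = 1038
  V (2, 0): total = 1600
Minimum is at W with total 1038 blocks.

W, total 1038 blocks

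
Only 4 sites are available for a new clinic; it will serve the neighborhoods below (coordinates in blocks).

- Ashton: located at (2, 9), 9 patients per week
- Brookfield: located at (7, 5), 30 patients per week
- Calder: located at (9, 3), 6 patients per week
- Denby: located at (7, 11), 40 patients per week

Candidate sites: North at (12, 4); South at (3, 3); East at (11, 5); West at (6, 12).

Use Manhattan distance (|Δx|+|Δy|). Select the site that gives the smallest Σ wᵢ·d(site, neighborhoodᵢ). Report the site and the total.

Total weighted distance at each candidate:
  North (12, 4): total = 819
  South (3, 3): total = 759
  East (11, 5): total = 661
  West (6, 12): total = 455
Minimum is at West with total 455 blocks.

West, total 455 blocks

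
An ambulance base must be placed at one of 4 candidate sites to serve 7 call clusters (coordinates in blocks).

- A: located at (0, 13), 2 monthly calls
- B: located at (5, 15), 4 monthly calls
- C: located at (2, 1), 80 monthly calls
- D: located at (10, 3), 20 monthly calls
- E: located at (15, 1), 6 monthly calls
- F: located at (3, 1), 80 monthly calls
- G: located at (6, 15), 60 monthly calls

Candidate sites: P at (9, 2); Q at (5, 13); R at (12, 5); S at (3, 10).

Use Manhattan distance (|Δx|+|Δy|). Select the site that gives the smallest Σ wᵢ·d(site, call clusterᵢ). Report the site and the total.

Total weighted distance at each candidate:
  P (9, 2): total = 2350
  Q (5, 13): total = 2950
  R (12, 5): total = 3350
  S (3, 10): total = 2446
Minimum is at P with total 2350 blocks.

P, total 2350 blocks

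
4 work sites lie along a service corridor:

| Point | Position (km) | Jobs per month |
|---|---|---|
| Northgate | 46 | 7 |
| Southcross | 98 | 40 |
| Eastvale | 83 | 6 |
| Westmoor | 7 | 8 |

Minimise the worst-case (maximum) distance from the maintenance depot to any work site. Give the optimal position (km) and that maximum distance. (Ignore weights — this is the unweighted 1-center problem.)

The 1-center on a line is the midpoint of the two extreme points: leftmost at 7, rightmost at 98.
Optimal location = (7 + 98)/2 = 52.5; maximum distance = (98 − 7)/2 = 45.5.

location 52.5, max distance 45.5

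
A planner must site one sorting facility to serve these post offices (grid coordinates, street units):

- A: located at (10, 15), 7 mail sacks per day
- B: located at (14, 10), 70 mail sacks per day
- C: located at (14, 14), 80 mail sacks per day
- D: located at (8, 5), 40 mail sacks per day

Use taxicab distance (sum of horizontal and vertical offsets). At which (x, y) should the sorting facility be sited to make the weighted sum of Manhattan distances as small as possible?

Manhattan distance separates: Σwᵢ(|x−xᵢ|+|y−yᵢ|) = Σwᵢ|x−xᵢ| + Σwᵢ|y−yᵢ|, so x and y are optimised independently as 1-D weighted medians.
Total weight W = 197; half = 98.5.
x-coordinate, sorted with cumulative weight:
  x=8 (D, w=40) cum 40
  x=10 (A, w=7) cum 47
  x=14 (B, w=70) cum 117  ← median
  x=14 (C, w=80) cum 197
⇒ x* = 14
y-coordinate, sorted with cumulative weight:
  y=5 (D, w=40) cum 40
  y=10 (B, w=70) cum 110  ← median
  y=14 (C, w=80) cum 190
  y=15 (A, w=7) cum 197
⇒ y* = 10

(14, 10)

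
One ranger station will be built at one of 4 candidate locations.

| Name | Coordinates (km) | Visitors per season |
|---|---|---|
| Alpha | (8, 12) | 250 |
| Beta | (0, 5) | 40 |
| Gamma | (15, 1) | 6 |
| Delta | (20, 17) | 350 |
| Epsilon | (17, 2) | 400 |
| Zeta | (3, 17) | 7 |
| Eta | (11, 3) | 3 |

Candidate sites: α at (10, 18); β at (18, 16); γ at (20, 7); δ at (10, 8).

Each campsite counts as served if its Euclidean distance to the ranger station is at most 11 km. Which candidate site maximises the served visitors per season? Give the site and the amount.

Coverage radius r = 11 km; a point is covered iff (Δx)²+(Δy)² ≤ 11² = 121.
  α (10, 18): covers {Alpha, Delta, Zeta} → 607
  β (18, 16): covers {Alpha, Delta} → 600
  γ (20, 7): covers {Gamma, Delta, Epsilon, Eta} → 759
  δ (10, 8): covers {Alpha, Beta, Gamma, Epsilon, Eta} → 699
Maximum coverage at γ: 759 visitors per season.

γ, covering 759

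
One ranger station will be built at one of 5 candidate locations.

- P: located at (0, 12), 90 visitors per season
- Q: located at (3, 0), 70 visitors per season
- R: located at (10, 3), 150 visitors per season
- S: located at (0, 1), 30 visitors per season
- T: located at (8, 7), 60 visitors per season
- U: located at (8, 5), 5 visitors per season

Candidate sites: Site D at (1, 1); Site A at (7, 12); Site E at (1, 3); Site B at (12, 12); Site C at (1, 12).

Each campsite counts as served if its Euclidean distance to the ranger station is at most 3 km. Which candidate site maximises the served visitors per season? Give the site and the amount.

Coverage radius r = 3 km; a point is covered iff (Δx)²+(Δy)² ≤ 3² = 9.
  Site D (1, 1): covers {Q, S} → 100
  Site A (7, 12): covers {none} → 0
  Site E (1, 3): covers {S} → 30
  Site B (12, 12): covers {none} → 0
  Site C (1, 12): covers {P} → 90
Maximum coverage at Site D: 100 visitors per season.

Site D, covering 100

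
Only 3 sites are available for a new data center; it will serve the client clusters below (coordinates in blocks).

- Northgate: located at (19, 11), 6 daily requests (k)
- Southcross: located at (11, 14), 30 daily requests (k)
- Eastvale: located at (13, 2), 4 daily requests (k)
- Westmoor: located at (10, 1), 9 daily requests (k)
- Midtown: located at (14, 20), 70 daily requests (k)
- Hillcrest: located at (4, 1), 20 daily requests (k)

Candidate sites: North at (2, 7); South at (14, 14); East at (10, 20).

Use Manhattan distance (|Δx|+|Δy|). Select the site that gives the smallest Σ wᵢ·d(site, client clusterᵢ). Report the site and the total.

South, total 1223 blocks

Total weighted distance at each candidate:
  North (2, 7): total = 2706
  South (14, 14): total = 1223
  East (10, 20): total = 1353
Minimum is at South with total 1223 blocks.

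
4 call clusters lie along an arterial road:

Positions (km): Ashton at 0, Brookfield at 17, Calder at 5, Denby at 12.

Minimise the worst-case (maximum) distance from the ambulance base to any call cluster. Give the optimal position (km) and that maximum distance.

The 1-center on a line is the midpoint of the two extreme points: leftmost at 0, rightmost at 17.
Optimal location = (0 + 17)/2 = 8.5; maximum distance = (17 − 0)/2 = 8.5.

location 8.5, max distance 8.5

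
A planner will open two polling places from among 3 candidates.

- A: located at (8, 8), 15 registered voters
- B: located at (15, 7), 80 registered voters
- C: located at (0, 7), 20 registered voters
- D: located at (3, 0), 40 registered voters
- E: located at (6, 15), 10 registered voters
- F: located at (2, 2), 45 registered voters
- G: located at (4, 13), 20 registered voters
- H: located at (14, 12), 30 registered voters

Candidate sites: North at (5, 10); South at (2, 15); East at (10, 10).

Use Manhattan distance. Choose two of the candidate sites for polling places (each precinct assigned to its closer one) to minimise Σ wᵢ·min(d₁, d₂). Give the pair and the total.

{North, East}, total 2155

Evaluate every pair (each demand assigned to the nearer of the two):
  {North, East}: total = 2155
  {South, East}: total = 2425
  {North, South}: total = 2700
Best pair: {North, East} with total 2155.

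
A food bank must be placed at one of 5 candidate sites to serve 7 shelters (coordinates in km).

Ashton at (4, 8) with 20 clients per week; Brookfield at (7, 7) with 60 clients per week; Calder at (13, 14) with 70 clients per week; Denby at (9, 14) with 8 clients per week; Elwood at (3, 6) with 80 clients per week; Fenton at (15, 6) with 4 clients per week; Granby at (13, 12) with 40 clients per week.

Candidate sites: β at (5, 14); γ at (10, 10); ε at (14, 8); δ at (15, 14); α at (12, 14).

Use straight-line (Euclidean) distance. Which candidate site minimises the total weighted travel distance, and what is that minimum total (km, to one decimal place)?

γ, total 1578.8 km

Total weighted distance at each candidate:
  β (5, 14): total = 2191.2
  γ (10, 10): total = 1578.8
  ε (14, 8): total = 2180.8
  δ (15, 14): total = 2375.3
  α (12, 14): total = 1897.1
Minimum is at γ with total 1578.8 km.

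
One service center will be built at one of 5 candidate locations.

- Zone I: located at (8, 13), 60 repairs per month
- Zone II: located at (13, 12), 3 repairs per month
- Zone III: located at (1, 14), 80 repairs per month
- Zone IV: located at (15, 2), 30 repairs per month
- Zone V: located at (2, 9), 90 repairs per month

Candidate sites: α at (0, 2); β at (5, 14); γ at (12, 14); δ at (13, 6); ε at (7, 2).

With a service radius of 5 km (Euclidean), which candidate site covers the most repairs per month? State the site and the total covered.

β, covering 140

Coverage radius r = 5 km; a point is covered iff (Δx)²+(Δy)² ≤ 5² = 25.
  α (0, 2): covers {none} → 0
  β (5, 14): covers {Zone I, Zone III} → 140
  γ (12, 14): covers {Zone I, Zone II} → 63
  δ (13, 6): covers {Zone IV} → 30
  ε (7, 2): covers {none} → 0
Maximum coverage at β: 140 repairs per month.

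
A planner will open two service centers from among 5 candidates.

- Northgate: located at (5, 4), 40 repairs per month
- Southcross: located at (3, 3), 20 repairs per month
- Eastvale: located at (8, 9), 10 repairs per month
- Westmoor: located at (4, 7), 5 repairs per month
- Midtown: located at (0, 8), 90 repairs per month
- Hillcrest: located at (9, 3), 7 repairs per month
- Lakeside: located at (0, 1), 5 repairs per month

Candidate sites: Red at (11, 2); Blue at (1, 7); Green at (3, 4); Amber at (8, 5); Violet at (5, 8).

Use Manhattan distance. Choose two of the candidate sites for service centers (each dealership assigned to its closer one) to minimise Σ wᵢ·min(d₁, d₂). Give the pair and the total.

Evaluate every pair (each demand assigned to the nearer of the two):
  {Blue, Green}: total = 464
  {Blue, Amber}: total = 571
  {Blue, Violet}: total = 608
  {Green, Violet}: total = 679
  {Red, Blue}: total = 741
  {Green, Amber}: total = 841
  {Red, Violet}: total = 881
  {Amber, Violet}: total = 881
  {Red, Green}: total = 901
  {Red, Amber}: total = 1441
Best pair: {Blue, Green} with total 464.

{Blue, Green}, total 464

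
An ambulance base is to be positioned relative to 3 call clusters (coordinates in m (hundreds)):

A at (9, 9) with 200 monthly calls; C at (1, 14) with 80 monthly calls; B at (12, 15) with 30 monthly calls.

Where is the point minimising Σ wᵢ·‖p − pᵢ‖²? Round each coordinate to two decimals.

The minimiser of Σwᵢ‖p−pᵢ‖² is the weighted centroid p* = (Σwᵢpᵢ)/(Σwᵢ).
Σwᵢ = 310.
Σwᵢxᵢ = 200·9 + 80·1 + 30·12 = 2240.
Σwᵢyᵢ = 200·9 + 80·14 + 30·15 = 3370.
x* = 2240/310 = 7.23, y* = 3370/310 = 10.87.

(7.23, 10.87)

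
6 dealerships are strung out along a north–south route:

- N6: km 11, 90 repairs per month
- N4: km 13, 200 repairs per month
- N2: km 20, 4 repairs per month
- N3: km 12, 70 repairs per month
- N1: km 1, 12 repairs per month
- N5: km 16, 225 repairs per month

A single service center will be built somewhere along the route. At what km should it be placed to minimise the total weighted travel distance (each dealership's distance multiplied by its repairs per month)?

x = 13

For a sum of weighted absolute distances on a line, the optimum is the weighted median (not the mean). Total weight W = 601; half-weight = 300.5.
Sort by position and accumulate weight:
  km 1 (N1, w=12) → cum 12
  km 11 (N6, w=90) → cum 102
  km 12 (N3, w=70) → cum 172
  km 13 (N4, w=200) → cum 372  ≥ 300.5 → median here
  km 16 (N5, w=225) → cum 597
  km 20 (N2, w=4) → cum 601
Optimal location: km 13.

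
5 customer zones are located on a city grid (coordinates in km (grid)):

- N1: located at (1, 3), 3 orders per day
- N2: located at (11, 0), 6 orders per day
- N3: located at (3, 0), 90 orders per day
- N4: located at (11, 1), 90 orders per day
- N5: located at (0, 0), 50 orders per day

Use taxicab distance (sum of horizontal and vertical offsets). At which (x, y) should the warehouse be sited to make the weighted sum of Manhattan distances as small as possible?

(3, 0)

Manhattan distance separates: Σwᵢ(|x−xᵢ|+|y−yᵢ|) = Σwᵢ|x−xᵢ| + Σwᵢ|y−yᵢ|, so x and y are optimised independently as 1-D weighted medians.
Total weight W = 239; half = 119.5.
x-coordinate, sorted with cumulative weight:
  x=0 (N5, w=50) cum 50
  x=1 (N1, w=3) cum 53
  x=3 (N3, w=90) cum 143  ← median
  x=11 (N2, w=6) cum 149
  x=11 (N4, w=90) cum 239
⇒ x* = 3
y-coordinate, sorted with cumulative weight:
  y=0 (N2, w=6) cum 6
  y=0 (N3, w=90) cum 96
  y=0 (N5, w=50) cum 146  ← median
  y=1 (N4, w=90) cum 236
  y=3 (N1, w=3) cum 239
⇒ y* = 0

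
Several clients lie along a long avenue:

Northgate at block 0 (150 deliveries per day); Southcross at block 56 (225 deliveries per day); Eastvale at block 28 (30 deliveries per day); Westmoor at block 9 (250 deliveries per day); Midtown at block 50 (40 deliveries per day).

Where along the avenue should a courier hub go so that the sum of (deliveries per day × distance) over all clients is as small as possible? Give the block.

For a sum of weighted absolute distances on a line, the optimum is the weighted median (not the mean). Total weight W = 695; half-weight = 347.5.
Sort by position and accumulate weight:
  block 0 (Northgate, w=150) → cum 150
  block 9 (Westmoor, w=250) → cum 400  ≥ 347.5 → median here
  block 28 (Eastvale, w=30) → cum 430
  block 50 (Midtown, w=40) → cum 470
  block 56 (Southcross, w=225) → cum 695
Optimal location: block 9.

x = 9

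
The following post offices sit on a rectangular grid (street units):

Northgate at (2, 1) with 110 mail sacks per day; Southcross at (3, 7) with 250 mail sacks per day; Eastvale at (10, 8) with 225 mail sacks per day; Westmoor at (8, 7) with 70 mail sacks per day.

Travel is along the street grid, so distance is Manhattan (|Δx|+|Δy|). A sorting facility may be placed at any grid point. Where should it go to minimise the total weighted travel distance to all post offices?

Manhattan distance separates: Σwᵢ(|x−xᵢ|+|y−yᵢ|) = Σwᵢ|x−xᵢ| + Σwᵢ|y−yᵢ|, so x and y are optimised independently as 1-D weighted medians.
Total weight W = 655; half = 327.5.
x-coordinate, sorted with cumulative weight:
  x=2 (Northgate, w=110) cum 110
  x=3 (Southcross, w=250) cum 360  ← median
  x=8 (Westmoor, w=70) cum 430
  x=10 (Eastvale, w=225) cum 655
⇒ x* = 3
y-coordinate, sorted with cumulative weight:
  y=1 (Northgate, w=110) cum 110
  y=7 (Southcross, w=250) cum 360  ← median
  y=7 (Westmoor, w=70) cum 430
  y=8 (Eastvale, w=225) cum 655
⇒ y* = 7

(3, 7)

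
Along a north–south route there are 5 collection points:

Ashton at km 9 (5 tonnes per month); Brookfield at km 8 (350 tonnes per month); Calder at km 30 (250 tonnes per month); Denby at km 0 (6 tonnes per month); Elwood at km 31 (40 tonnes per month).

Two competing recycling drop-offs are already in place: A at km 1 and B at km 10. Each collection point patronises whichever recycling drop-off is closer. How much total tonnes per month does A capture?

6

The indifferent point is the midpoint (1+10)/2 = 5.5; collection points left of it (closer to A at 1) go to A, those right go to B.
  Denby at 0 (w=6) → A
  Brookfield at 8 (w=350) → B
  Ashton at 9 (w=5) → B
  Calder at 30 (w=250) → B
  Elwood at 31 (w=40) → B
A captures 6; B captures 645.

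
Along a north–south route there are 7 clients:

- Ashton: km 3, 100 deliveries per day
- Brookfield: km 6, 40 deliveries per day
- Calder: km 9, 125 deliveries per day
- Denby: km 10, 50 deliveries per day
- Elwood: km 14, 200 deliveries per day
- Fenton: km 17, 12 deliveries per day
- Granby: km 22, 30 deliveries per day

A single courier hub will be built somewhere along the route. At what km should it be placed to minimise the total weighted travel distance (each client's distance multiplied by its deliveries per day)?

x = 10

For a sum of weighted absolute distances on a line, the optimum is the weighted median (not the mean). Total weight W = 557; half-weight = 278.5.
Sort by position and accumulate weight:
  km 3 (Ashton, w=100) → cum 100
  km 6 (Brookfield, w=40) → cum 140
  km 9 (Calder, w=125) → cum 265
  km 10 (Denby, w=50) → cum 315  ≥ 278.5 → median here
  km 14 (Elwood, w=200) → cum 515
  km 17 (Fenton, w=12) → cum 527
  km 22 (Granby, w=30) → cum 557
Optimal location: km 10.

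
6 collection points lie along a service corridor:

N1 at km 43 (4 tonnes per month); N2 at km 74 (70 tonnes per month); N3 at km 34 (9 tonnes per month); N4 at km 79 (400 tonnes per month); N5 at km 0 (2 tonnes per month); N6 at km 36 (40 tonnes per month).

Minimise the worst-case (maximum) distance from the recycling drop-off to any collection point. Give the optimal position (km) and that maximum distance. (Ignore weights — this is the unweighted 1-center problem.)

The 1-center on a line is the midpoint of the two extreme points: leftmost at 0, rightmost at 79.
Optimal location = (0 + 79)/2 = 39.5; maximum distance = (79 − 0)/2 = 39.5.

location 39.5, max distance 39.5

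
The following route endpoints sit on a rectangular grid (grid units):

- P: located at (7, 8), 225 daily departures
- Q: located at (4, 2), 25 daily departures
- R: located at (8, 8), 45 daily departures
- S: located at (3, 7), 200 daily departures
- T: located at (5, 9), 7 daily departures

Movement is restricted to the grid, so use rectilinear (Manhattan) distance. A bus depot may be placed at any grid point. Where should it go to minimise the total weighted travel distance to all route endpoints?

Manhattan distance separates: Σwᵢ(|x−xᵢ|+|y−yᵢ|) = Σwᵢ|x−xᵢ| + Σwᵢ|y−yᵢ|, so x and y are optimised independently as 1-D weighted medians.
Total weight W = 502; half = 251.
x-coordinate, sorted with cumulative weight:
  x=3 (S, w=200) cum 200
  x=4 (Q, w=25) cum 225
  x=5 (T, w=7) cum 232
  x=7 (P, w=225) cum 457  ← median
  x=8 (R, w=45) cum 502
⇒ x* = 7
y-coordinate, sorted with cumulative weight:
  y=2 (Q, w=25) cum 25
  y=7 (S, w=200) cum 225
  y=8 (P, w=225) cum 450  ← median
  y=8 (R, w=45) cum 495
  y=9 (T, w=7) cum 502
⇒ y* = 8

(7, 8)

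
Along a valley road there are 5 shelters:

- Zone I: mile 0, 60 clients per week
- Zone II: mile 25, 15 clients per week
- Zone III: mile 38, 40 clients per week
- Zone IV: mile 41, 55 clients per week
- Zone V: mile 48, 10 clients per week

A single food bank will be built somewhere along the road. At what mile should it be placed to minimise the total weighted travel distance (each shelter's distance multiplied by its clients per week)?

For a sum of weighted absolute distances on a line, the optimum is the weighted median (not the mean). Total weight W = 180; half-weight = 90.
Sort by position and accumulate weight:
  mile 0 (Zone I, w=60) → cum 60
  mile 25 (Zone II, w=15) → cum 75
  mile 38 (Zone III, w=40) → cum 115  ≥ 90 → median here
  mile 41 (Zone IV, w=55) → cum 170
  mile 48 (Zone V, w=10) → cum 180
Optimal location: mile 38.

x = 38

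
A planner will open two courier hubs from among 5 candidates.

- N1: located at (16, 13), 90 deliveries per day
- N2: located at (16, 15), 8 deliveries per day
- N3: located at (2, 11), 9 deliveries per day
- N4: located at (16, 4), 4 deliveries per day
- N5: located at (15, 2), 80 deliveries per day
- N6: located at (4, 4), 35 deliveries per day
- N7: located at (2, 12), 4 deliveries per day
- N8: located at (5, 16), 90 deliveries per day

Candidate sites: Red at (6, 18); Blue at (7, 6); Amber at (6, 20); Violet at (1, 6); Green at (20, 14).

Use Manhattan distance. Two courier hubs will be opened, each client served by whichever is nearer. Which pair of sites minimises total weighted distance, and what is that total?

Evaluate every pair (each demand assigned to the nearer of the two):
  {Red, Green}: total = 2875
  {Blue, Green}: total = 2883
  {Red, Blue}: total = 3033
  {Amber, Green}: total = 3151
  {Blue, Amber}: total = 3323
  {Violet, Green}: total = 3423
  {Red, Violet}: total = 3489
  {Amber, Violet}: total = 3865
  {Blue, Violet}: total = 3925
  {Red, Amber}: total = 4519
Best pair: {Red, Green} with total 2875.

{Red, Green}, total 2875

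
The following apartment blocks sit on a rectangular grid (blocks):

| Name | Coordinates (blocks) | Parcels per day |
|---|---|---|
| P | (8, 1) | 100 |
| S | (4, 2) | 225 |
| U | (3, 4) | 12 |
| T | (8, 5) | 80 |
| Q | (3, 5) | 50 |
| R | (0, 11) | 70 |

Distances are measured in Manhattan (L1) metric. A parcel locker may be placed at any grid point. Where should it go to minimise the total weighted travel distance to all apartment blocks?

Manhattan distance separates: Σwᵢ(|x−xᵢ|+|y−yᵢ|) = Σwᵢ|x−xᵢ| + Σwᵢ|y−yᵢ|, so x and y are optimised independently as 1-D weighted medians.
Total weight W = 537; half = 268.5.
x-coordinate, sorted with cumulative weight:
  x=0 (R, w=70) cum 70
  x=3 (U, w=12) cum 82
  x=3 (Q, w=50) cum 132
  x=4 (S, w=225) cum 357  ← median
  x=8 (P, w=100) cum 457
  x=8 (T, w=80) cum 537
⇒ x* = 4
y-coordinate, sorted with cumulative weight:
  y=1 (P, w=100) cum 100
  y=2 (S, w=225) cum 325  ← median
  y=4 (U, w=12) cum 337
  y=5 (T, w=80) cum 417
  y=5 (Q, w=50) cum 467
  y=11 (R, w=70) cum 537
⇒ y* = 2

(4, 2)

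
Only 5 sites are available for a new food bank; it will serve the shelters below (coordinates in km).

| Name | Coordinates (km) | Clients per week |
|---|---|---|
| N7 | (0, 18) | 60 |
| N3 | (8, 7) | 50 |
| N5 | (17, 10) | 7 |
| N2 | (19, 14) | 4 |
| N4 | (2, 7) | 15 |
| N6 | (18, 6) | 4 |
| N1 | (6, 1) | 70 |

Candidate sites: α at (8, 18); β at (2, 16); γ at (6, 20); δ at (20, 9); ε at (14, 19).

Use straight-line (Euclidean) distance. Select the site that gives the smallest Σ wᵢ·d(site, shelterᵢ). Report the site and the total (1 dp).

Total weighted distance at each candidate:
  α (8, 18): total = 2609.7
  β (2, 16): total = 2189.3
  γ (6, 20): total = 2806.2
  δ (20, 9): total = 3381.5
  ε (14, 19): total = 3295.5
Minimum is at β with total 2189.3 km.

β, total 2189.3 km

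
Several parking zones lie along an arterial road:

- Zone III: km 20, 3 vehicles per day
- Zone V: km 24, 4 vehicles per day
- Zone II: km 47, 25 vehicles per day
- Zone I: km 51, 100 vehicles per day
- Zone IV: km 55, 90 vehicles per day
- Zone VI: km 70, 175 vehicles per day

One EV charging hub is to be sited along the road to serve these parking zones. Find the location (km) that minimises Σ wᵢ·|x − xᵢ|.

x = 55

For a sum of weighted absolute distances on a line, the optimum is the weighted median (not the mean). Total weight W = 397; half-weight = 198.5.
Sort by position and accumulate weight:
  km 20 (Zone III, w=3) → cum 3
  km 24 (Zone V, w=4) → cum 7
  km 47 (Zone II, w=25) → cum 32
  km 51 (Zone I, w=100) → cum 132
  km 55 (Zone IV, w=90) → cum 222  ≥ 198.5 → median here
  km 70 (Zone VI, w=175) → cum 397
Optimal location: km 55.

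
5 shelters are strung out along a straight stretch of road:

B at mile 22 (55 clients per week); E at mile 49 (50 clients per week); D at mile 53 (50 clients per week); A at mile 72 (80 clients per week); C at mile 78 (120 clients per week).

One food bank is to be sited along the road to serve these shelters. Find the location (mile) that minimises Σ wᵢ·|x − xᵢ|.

x = 72

For a sum of weighted absolute distances on a line, the optimum is the weighted median (not the mean). Total weight W = 355; half-weight = 177.5.
Sort by position and accumulate weight:
  mile 22 (B, w=55) → cum 55
  mile 49 (E, w=50) → cum 105
  mile 53 (D, w=50) → cum 155
  mile 72 (A, w=80) → cum 235  ≥ 177.5 → median here
  mile 78 (C, w=120) → cum 355
Optimal location: mile 72.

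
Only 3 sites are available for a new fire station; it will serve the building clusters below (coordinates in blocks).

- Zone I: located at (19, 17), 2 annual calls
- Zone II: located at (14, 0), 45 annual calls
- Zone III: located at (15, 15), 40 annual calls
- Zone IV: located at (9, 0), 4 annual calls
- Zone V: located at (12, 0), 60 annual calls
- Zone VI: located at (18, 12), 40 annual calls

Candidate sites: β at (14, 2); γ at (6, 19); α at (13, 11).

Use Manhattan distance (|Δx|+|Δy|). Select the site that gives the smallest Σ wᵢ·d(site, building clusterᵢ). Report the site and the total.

Total weighted distance at each candidate:
  β (14, 2): total = 1518
  γ (6, 19): total = 4113
  α (13, 11): total = 1824
Minimum is at β with total 1518 blocks.

β, total 1518 blocks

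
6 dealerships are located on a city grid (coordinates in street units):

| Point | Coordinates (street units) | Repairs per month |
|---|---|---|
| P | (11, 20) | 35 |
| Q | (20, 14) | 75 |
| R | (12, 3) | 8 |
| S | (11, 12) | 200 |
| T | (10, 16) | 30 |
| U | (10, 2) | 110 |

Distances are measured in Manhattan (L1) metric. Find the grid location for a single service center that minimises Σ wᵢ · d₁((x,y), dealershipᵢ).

(11, 12)

Manhattan distance separates: Σwᵢ(|x−xᵢ|+|y−yᵢ|) = Σwᵢ|x−xᵢ| + Σwᵢ|y−yᵢ|, so x and y are optimised independently as 1-D weighted medians.
Total weight W = 458; half = 229.
x-coordinate, sorted with cumulative weight:
  x=10 (T, w=30) cum 30
  x=10 (U, w=110) cum 140
  x=11 (P, w=35) cum 175
  x=11 (S, w=200) cum 375  ← median
  x=12 (R, w=8) cum 383
  x=20 (Q, w=75) cum 458
⇒ x* = 11
y-coordinate, sorted with cumulative weight:
  y=2 (U, w=110) cum 110
  y=3 (R, w=8) cum 118
  y=12 (S, w=200) cum 318  ← median
  y=14 (Q, w=75) cum 393
  y=16 (T, w=30) cum 423
  y=20 (P, w=35) cum 458
⇒ y* = 12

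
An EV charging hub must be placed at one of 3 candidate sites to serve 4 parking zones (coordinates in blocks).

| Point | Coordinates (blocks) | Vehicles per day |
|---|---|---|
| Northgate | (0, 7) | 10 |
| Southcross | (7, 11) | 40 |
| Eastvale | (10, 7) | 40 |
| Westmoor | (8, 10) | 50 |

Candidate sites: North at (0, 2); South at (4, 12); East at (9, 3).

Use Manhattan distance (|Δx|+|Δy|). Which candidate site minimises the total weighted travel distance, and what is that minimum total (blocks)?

Total weighted distance at each candidate:
  North (0, 2): total = 2090
  South (4, 12): total = 990
  East (9, 3): total = 1130
Minimum is at South with total 990 blocks.

South, total 990 blocks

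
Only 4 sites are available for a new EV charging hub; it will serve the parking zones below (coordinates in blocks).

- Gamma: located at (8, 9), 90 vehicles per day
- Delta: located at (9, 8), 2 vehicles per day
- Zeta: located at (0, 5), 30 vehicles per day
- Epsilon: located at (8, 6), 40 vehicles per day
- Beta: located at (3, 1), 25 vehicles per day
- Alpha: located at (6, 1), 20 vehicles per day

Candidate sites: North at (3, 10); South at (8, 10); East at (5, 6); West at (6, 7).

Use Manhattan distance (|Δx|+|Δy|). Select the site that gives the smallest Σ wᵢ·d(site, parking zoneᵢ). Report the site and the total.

Total weighted distance at each candidate:
  North (3, 10): total = 1621
  South (8, 10): total = 1216
  East (5, 6): total = 1147
  West (6, 7): total = 1073
Minimum is at West with total 1073 blocks.

West, total 1073 blocks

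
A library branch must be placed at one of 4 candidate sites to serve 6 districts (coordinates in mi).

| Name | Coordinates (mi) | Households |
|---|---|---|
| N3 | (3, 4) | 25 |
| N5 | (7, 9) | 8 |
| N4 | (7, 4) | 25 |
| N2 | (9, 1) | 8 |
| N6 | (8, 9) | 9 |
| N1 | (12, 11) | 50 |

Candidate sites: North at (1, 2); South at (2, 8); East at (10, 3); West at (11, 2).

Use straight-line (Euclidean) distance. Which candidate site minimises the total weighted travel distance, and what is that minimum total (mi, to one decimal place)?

East, total 796.6 mi

Total weighted distance at each candidate:
  North (1, 2): total = 1166.8
  South (2, 8): total = 959.9
  East (10, 3): total = 796.6
  West (11, 2): total = 921.7
Minimum is at East with total 796.6 mi.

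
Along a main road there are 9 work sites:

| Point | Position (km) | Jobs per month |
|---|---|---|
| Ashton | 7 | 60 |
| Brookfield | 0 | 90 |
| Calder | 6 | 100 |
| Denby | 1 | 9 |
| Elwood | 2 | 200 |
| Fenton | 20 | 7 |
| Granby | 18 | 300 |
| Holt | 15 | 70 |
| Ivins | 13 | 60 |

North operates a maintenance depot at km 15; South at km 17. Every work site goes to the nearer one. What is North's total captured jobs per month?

The indifferent point is the midpoint (15+17)/2 = 16; work sites left of it (closer to North at 15) go to North, those right go to South.
  Brookfield at 0 (w=90) → North
  Denby at 1 (w=9) → North
  Elwood at 2 (w=200) → North
  Calder at 6 (w=100) → North
  Ashton at 7 (w=60) → North
  Ivins at 13 (w=60) → North
  Holt at 15 (w=70) → North
  Granby at 18 (w=300) → South
  Fenton at 20 (w=7) → South
North captures 589; South captures 307.

589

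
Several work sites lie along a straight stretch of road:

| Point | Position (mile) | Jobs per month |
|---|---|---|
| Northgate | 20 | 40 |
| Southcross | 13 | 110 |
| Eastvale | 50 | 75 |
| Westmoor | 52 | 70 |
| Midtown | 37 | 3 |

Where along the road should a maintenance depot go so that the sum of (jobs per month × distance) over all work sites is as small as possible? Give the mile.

x = 20

For a sum of weighted absolute distances on a line, the optimum is the weighted median (not the mean). Total weight W = 298; half-weight = 149.
Sort by position and accumulate weight:
  mile 13 (Southcross, w=110) → cum 110
  mile 20 (Northgate, w=40) → cum 150  ≥ 149 → median here
  mile 37 (Midtown, w=3) → cum 153
  mile 50 (Eastvale, w=75) → cum 228
  mile 52 (Westmoor, w=70) → cum 298
Optimal location: mile 20.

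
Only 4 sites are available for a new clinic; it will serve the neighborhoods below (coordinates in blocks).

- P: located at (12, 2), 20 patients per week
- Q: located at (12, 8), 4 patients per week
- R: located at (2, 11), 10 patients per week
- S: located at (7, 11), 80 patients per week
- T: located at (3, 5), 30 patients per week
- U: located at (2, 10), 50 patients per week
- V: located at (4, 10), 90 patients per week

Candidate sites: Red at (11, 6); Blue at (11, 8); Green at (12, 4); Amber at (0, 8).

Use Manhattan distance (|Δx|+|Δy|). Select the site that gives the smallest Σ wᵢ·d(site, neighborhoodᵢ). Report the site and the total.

Total weighted distance at each candidate:
  Red (11, 6): total = 2882
  Blue (11, 8): total = 2514
  Green (12, 4): total = 3546
  Amber (0, 8): total = 2178
Minimum is at Amber with total 2178 blocks.

Amber, total 2178 blocks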